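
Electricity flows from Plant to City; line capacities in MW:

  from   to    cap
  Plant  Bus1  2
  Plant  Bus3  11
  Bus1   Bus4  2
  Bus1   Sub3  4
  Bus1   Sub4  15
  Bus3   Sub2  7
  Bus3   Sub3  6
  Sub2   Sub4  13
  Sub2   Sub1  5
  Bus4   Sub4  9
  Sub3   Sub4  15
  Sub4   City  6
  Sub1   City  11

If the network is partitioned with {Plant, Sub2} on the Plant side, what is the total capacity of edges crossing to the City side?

31

Edges leaving {Plant, Sub2}: Plant→Bus1 (2), Plant→Bus3 (11), Sub2→Sub4 (13), Sub2→Sub1 (5).
Cut capacity = 2 + 11 + 13 + 5 = 31.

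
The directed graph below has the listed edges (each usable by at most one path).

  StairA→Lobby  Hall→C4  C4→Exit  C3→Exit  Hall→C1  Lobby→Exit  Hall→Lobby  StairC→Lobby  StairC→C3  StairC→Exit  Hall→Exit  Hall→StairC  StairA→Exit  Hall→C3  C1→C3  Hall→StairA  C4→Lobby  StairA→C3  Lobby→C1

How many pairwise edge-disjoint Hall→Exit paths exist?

6

Assign every edge capacity 1; by Menger, the answer equals the max flow.
Path Hall→Exit (+1); total 1.
Path Hall→StairA→Exit (+1); total 2.
Path Hall→StairC→Exit (+1); total 3.
Path Hall→C4→Exit (+1); total 4.
Path Hall→Lobby→Exit (+1); total 5.
Path Hall→C3→Exit (+1); total 6.
No residual Hall→Exit path; max flow = 6.
Certifying cut of size 6: {C3→Exit, Hall→C4, Hall→Exit, Hall→Lobby, Hall→StairA, Hall→StairC}.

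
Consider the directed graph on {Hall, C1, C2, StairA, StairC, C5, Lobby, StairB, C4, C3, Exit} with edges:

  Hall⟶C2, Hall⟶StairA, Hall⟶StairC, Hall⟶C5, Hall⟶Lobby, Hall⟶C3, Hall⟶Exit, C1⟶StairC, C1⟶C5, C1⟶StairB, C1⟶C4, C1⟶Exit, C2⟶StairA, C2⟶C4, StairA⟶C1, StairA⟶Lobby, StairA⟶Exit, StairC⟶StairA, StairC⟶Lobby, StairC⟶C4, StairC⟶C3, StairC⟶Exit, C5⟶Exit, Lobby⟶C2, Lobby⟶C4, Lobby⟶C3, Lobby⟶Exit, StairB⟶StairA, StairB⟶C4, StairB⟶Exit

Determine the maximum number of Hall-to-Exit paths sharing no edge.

6

Assign every edge capacity 1; by Menger, the answer equals the max flow.
Path Hall→Exit (+1); total 1.
Path Hall→StairA→Exit (+1); total 2.
Path Hall→StairC→Exit (+1); total 3.
Path Hall→C5→Exit (+1); total 4.
Path Hall→Lobby→Exit (+1); total 5.
Path Hall→C2→StairA→C1→Exit (+1); total 6.
No residual Hall→Exit path; max flow = 6.
Certifying cut of size 6: {Hall→C2, Hall→C5, Hall→Exit, Hall→Lobby, Hall→StairA, Hall→StairC}.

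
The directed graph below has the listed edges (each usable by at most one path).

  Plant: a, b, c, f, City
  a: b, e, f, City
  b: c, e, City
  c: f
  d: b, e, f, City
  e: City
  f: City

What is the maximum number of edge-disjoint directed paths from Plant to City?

Assign every edge capacity 1; by Menger, the answer equals the max flow.
Path Plant→City (+1); total 1.
Path Plant→a→City (+1); total 2.
Path Plant→b→City (+1); total 3.
Path Plant→f→City (+1); total 4.
No residual Plant→City path; max flow = 4.
Certifying cut of size 4: {Plant→City, Plant→a, Plant→b, f→City}.

4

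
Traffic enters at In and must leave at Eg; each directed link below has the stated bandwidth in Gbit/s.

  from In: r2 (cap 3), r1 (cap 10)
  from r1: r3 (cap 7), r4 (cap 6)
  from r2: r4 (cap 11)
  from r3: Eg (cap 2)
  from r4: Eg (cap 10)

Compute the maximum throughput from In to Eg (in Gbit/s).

Augment In→r1→r3→Eg: bottleneck 2, flow now 2.
Augment In→r1→r4→Eg: bottleneck 6, flow now 8.
Augment In→r2→r4→Eg: bottleneck 3, flow now 11.
No augmenting path remains; maximum flow = 11.
In the residual graph, reachable from In: {In, r1, r3}.
Min-cut edges: In→r2 (3), r1→r4 (6), r3→Eg (2); capacity 3 + 6 + 2 = 11.
This cut is saturated, so no flow can exceed 11.

11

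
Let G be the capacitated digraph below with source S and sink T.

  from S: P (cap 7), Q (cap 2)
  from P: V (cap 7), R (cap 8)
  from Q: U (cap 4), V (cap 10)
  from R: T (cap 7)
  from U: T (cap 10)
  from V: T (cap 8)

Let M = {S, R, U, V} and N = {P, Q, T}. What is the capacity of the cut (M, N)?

Edges leaving {S, R, U, V}: S→P (7), S→Q (2), R→T (7), U→T (10), V→T (8).
Cut capacity = 7 + 2 + 7 + 10 + 8 = 34.

34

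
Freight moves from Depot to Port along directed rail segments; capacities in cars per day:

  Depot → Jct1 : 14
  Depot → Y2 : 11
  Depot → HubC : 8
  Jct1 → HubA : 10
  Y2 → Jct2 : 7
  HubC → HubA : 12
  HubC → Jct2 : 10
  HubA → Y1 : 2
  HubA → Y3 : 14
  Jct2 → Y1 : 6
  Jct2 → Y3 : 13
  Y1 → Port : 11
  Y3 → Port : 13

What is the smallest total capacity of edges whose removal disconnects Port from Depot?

Augment Depot→Jct1→HubA→Y1→Port: bottleneck 2, flow now 2.
Augment Depot→Jct1→HubA→Y3→Port: bottleneck 8, flow now 10.
Augment Depot→Y2→Jct2→Y1→Port: bottleneck 6, flow now 16.
Augment Depot→Y2→Jct2→Y3→Port: bottleneck 1, flow now 17.
Augment Depot→HubC→HubA→Y3→Port: bottleneck 4, flow now 21.
No augmenting path remains; maximum flow = 21.
By max-flow min-cut, the minimum cut capacity equals the max flow.
In the residual graph, reachable from Depot: {Depot, Jct1, Y2, HubC, HubA, Jct2, Y3}.
Min-cut edges: HubA→Y1 (2), Jct2→Y1 (6), Y3→Port (13); capacity 2 + 6 + 13 = 21.

21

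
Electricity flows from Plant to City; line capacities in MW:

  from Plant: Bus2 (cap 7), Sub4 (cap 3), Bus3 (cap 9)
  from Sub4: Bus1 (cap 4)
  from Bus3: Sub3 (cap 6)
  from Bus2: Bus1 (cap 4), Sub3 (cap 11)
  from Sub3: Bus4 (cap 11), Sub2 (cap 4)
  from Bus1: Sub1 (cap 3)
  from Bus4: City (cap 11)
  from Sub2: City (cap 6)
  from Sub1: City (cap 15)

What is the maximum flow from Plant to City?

Augment Plant→Sub4→Bus1→Sub1→City: bottleneck 3, flow now 3.
Augment Plant→Bus3→Sub3→Bus4→City: bottleneck 6, flow now 9.
Augment Plant→Bus2→Sub3→Bus4→City: bottleneck 5, flow now 14.
Augment Plant→Bus2→Sub3→Sub2→City: bottleneck 2, flow now 16.
No augmenting path remains; maximum flow = 16.
In the residual graph, reachable from Plant: {Plant, Bus3}.
Min-cut edges: Plant→Sub4 (3), Plant→Bus2 (7), Bus3→Sub3 (6); capacity 3 + 7 + 6 = 16.
This cut is saturated, so no flow can exceed 16.

16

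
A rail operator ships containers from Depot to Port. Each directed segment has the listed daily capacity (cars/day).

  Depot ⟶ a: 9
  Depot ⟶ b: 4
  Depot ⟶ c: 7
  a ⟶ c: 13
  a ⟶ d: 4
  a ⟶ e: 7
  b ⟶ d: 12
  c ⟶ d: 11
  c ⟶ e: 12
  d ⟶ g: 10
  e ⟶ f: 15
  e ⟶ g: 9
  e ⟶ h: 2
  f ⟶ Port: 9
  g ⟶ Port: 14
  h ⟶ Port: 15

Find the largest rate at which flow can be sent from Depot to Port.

20

Augment Depot→a→d→g→Port: bottleneck 4, flow now 4.
Augment Depot→a→e→f→Port: bottleneck 5, flow now 9.
Augment Depot→b→d→g→Port: bottleneck 4, flow now 13.
Augment Depot→c→d→g→Port: bottleneck 2, flow now 15.
Augment Depot→c→e→f→Port: bottleneck 4, flow now 19.
Augment Depot→c→e→g→Port: bottleneck 1, flow now 20.
No augmenting path remains; maximum flow = 20.
In the residual graph, reachable from Depot: {Depot}.
Min-cut edges: Depot→a (9), Depot→b (4), Depot→c (7); capacity 9 + 4 + 7 = 20.
This cut is saturated, so no flow can exceed 20.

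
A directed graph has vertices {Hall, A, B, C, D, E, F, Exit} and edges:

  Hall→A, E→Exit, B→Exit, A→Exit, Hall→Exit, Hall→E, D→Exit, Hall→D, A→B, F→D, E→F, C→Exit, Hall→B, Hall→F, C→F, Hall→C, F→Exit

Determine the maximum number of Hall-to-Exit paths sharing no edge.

Assign every edge capacity 1; by Menger, the answer equals the max flow.
Path Hall→Exit (+1); total 1.
Path Hall→A→Exit (+1); total 2.
Path Hall→B→Exit (+1); total 3.
Path Hall→C→Exit (+1); total 4.
Path Hall→D→Exit (+1); total 5.
Path Hall→E→Exit (+1); total 6.
Path Hall→F→Exit (+1); total 7.
No residual Hall→Exit path; max flow = 7.
Certifying cut of size 7: {Hall→A, Hall→B, Hall→C, Hall→D, Hall→E, Hall→Exit, Hall→F}.

7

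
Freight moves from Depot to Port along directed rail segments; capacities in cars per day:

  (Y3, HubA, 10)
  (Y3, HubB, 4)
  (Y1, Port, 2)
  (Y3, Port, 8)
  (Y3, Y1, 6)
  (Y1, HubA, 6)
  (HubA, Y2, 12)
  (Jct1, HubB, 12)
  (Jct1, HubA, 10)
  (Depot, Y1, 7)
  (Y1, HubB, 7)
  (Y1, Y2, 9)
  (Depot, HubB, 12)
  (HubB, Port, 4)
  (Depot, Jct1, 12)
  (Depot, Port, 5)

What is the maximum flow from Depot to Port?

11

Augment Depot→Port: bottleneck 5, flow now 5.
Augment Depot→Y1→Port: bottleneck 2, flow now 7.
Augment Depot→HubB→Port: bottleneck 4, flow now 11.
No augmenting path remains; maximum flow = 11.
In the residual graph, reachable from Depot: {Depot, Jct1, Y1, HubB, HubA, Y2}.
Min-cut edges: Depot→Port (5), Y1→Port (2), HubB→Port (4); capacity 5 + 2 + 4 = 11.
This cut is saturated, so no flow can exceed 11.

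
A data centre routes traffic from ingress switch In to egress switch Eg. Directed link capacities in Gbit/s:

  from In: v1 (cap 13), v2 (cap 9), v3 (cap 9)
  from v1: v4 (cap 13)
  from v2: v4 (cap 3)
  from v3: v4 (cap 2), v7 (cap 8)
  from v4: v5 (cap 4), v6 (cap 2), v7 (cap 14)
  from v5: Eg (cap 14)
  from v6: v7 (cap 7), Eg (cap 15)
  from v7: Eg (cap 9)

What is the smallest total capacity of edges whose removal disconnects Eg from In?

Augment In→v3→v7→Eg: bottleneck 8, flow now 8.
Augment In→v1→v4→v5→Eg: bottleneck 4, flow now 12.
Augment In→v1→v4→v6→Eg: bottleneck 2, flow now 14.
Augment In→v1→v4→v7→Eg: bottleneck 1, flow now 15.
No augmenting path remains; maximum flow = 15.
By max-flow min-cut, the minimum cut capacity equals the max flow.
In the residual graph, reachable from In: {In, v1, v2, v3, v4, v7}.
Min-cut edges: v4→v5 (4), v4→v6 (2), v7→Eg (9); capacity 4 + 2 + 9 = 15.

15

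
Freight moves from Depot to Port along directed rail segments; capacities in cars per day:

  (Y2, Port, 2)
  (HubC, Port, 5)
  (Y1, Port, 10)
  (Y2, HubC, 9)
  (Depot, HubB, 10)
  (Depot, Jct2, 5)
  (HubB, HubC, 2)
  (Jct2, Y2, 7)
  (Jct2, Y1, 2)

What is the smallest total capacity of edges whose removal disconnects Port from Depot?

7

Augment Depot→HubB→HubC→Port: bottleneck 2, flow now 2.
Augment Depot→Jct2→Y2→Port: bottleneck 2, flow now 4.
Augment Depot→Jct2→Y1→Port: bottleneck 2, flow now 6.
Augment Depot→Jct2→Y2→HubC→Port: bottleneck 1, flow now 7.
No augmenting path remains; maximum flow = 7.
By max-flow min-cut, the minimum cut capacity equals the max flow.
In the residual graph, reachable from Depot: {Depot, HubB}.
Min-cut edges: Depot→Jct2 (5), HubB→HubC (2); capacity 5 + 2 = 7.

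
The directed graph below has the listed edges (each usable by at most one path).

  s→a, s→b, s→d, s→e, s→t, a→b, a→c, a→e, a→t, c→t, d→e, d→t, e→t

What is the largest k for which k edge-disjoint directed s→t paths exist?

4

Assign every edge capacity 1; by Menger, the answer equals the max flow.
Path s→t (+1); total 1.
Path s→a→t (+1); total 2.
Path s→d→t (+1); total 3.
Path s→e→t (+1); total 4.
No residual s→t path; max flow = 4.
Certifying cut of size 4: {s→a, s→d, s→e, s→t}.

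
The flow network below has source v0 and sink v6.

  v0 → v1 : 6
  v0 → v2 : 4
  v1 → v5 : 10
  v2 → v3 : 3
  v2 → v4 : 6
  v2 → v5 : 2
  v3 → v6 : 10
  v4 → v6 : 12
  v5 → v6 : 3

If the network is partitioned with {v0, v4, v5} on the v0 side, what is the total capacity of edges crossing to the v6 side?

Edges leaving {v0, v4, v5}: v0→v1 (6), v0→v2 (4), v4→v6 (12), v5→v6 (3).
Cut capacity = 6 + 4 + 12 + 3 = 25.

25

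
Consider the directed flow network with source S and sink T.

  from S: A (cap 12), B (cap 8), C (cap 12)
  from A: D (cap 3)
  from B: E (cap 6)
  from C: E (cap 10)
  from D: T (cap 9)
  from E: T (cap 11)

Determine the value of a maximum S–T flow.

Augment S→A→D→T: bottleneck 3, flow now 3.
Augment S→B→E→T: bottleneck 6, flow now 9.
Augment S→C→E→T: bottleneck 5, flow now 14.
No augmenting path remains; maximum flow = 14.
In the residual graph, reachable from S: {S, A, B, C, E}.
Min-cut edges: A→D (3), E→T (11); capacity 3 + 11 = 14.
This cut is saturated, so no flow can exceed 14.

14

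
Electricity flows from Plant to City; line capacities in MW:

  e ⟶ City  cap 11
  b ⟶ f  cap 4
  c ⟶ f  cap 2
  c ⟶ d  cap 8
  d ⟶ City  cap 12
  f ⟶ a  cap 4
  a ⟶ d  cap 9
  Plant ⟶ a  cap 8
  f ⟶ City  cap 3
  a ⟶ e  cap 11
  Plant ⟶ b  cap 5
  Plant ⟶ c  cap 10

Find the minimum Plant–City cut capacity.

22

Augment Plant→a→d→City: bottleneck 8, flow now 8.
Augment Plant→b→f→City: bottleneck 3, flow now 11.
Augment Plant→c→d→City: bottleneck 4, flow now 15.
Augment Plant→b→f→a→e→City: bottleneck 1, flow now 16.
Augment Plant→c→d→a→e→City: bottleneck 4, flow now 20. (uses reverse residual edge)
Augment Plant→c→f→a→e→City: bottleneck 2, flow now 22.
No augmenting path remains; maximum flow = 22.
By max-flow min-cut, the minimum cut capacity equals the max flow.
In the residual graph, reachable from Plant: {Plant, b}.
Min-cut edges: Plant→a (8), Plant→c (10), b→f (4); capacity 8 + 10 + 4 = 22.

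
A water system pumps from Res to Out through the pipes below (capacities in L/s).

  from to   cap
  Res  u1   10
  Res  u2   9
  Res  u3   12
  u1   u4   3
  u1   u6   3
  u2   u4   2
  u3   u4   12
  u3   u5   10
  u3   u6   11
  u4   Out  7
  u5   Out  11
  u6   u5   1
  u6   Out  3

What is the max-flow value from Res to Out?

20

Augment Res→u1→u4→Out: bottleneck 3, flow now 3.
Augment Res→u1→u6→Out: bottleneck 3, flow now 6.
Augment Res→u2→u4→Out: bottleneck 2, flow now 8.
Augment Res→u3→u4→Out: bottleneck 2, flow now 10.
Augment Res→u3→u5→Out: bottleneck 10, flow now 20.
No augmenting path remains; maximum flow = 20.
In the residual graph, reachable from Res: {Res, u1, u2}.
Min-cut edges: Res→u3 (12), u1→u4 (3), u1→u6 (3), u2→u4 (2); capacity 12 + 3 + 3 + 2 = 20.
This cut is saturated, so no flow can exceed 20.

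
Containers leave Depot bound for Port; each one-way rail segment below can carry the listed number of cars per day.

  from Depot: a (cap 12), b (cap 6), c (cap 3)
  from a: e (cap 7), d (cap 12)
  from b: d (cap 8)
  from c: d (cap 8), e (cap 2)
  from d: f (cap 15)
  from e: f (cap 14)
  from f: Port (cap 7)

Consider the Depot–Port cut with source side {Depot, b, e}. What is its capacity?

37

Edges leaving {Depot, b, e}: Depot→a (12), Depot→c (3), b→d (8), e→f (14).
Cut capacity = 12 + 3 + 8 + 14 = 37.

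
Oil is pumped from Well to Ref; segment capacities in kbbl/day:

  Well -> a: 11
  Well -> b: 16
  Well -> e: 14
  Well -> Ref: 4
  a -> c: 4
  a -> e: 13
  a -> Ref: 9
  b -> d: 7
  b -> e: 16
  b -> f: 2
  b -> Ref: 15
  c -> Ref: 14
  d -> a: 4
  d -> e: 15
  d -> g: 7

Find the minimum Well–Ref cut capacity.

31

Augment Well→Ref: bottleneck 4, flow now 4.
Augment Well→a→Ref: bottleneck 9, flow now 13.
Augment Well→b→Ref: bottleneck 15, flow now 28.
Augment Well→a→c→Ref: bottleneck 2, flow now 30.
Augment Well→b→d→a→c→Ref: bottleneck 1, flow now 31.
No augmenting path remains; maximum flow = 31.
By max-flow min-cut, the minimum cut capacity equals the max flow.
In the residual graph, reachable from Well: {Well, e}.
Min-cut edges: Well→a (11), Well→b (16), Well→Ref (4); capacity 11 + 16 + 4 = 31.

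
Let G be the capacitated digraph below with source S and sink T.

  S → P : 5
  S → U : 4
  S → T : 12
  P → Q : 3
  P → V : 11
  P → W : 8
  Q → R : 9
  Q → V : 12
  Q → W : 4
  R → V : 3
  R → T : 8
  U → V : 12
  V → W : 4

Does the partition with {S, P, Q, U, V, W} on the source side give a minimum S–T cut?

Given cut capacity: 12 + 9 = 21.
Augment S→T: bottleneck 12, flow now 12.
Augment S→P→Q→R→T: bottleneck 3, flow now 15.
No augmenting path remains; maximum flow = 15.
In the residual graph, reachable from S: {S, P, U, V, W}.
Min-cut edges: S→T (12), P→Q (3); capacity 12 + 3 = 15.
Cut capacity 21 exceeds the max flow 15, so it is not minimum.

No — its capacity is 21, but the minimum cut has capacity 15.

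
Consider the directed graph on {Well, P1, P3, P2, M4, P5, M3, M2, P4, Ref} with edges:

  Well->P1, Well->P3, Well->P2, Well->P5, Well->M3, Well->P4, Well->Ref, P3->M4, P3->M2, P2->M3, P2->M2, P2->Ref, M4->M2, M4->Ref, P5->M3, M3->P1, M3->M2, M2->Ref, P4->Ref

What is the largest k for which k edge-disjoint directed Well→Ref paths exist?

Assign every edge capacity 1; by Menger, the answer equals the max flow.
Path Well→Ref (+1); total 1.
Path Well→P2→Ref (+1); total 2.
Path Well→P4→Ref (+1); total 3.
Path Well→P3→M4→Ref (+1); total 4.
Path Well→M3→M2→Ref (+1); total 5.
No residual Well→Ref path; max flow = 5.
Certifying cut of size 5: {M3→M2, Well→P2, Well→P3, Well→P4, Well→Ref}.

5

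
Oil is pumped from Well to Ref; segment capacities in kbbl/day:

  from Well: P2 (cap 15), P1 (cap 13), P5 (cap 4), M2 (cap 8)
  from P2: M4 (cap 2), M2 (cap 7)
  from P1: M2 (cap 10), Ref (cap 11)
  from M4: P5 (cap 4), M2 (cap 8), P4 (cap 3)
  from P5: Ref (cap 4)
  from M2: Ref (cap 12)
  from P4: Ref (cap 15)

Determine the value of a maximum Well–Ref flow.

Augment Well→P1→Ref: bottleneck 11, flow now 11.
Augment Well→P5→Ref: bottleneck 4, flow now 15.
Augment Well→M2→Ref: bottleneck 8, flow now 23.
Augment Well→P2→M2→Ref: bottleneck 4, flow now 27.
Augment Well→P2→M4→P4→Ref: bottleneck 2, flow now 29.
No augmenting path remains; maximum flow = 29.
In the residual graph, reachable from Well: {Well, P2, P1, M2}.
Min-cut edges: Well→P5 (4), P2→M4 (2), P1→Ref (11), M2→Ref (12); capacity 4 + 2 + 11 + 12 = 29.
This cut is saturated, so no flow can exceed 29.

29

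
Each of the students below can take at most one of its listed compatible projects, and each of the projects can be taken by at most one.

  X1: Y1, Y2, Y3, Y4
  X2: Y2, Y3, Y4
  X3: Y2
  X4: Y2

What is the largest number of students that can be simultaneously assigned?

3

Unit-capacity flow: source→left, listed edges, right→sink; max matching = max flow.
Augmenting path X1→Y1 (+1); matched 1.
Augmenting path X2→Y2 (+1); matched 2.
Augmenting path X3→Y2→X2→Y3 (+1); matched 3.
No augmenting path remains; maximum matching = 3.
König certificate: {X1, X2, Y2} is a vertex cover of size 3 (every listed pair touches it), so no matching can be larger.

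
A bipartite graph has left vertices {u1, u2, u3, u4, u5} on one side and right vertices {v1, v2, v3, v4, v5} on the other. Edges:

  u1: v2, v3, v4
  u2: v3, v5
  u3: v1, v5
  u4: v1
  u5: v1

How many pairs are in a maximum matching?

Unit-capacity flow: source→left, listed edges, right→sink; max matching = max flow.
Augmenting path u1→v2 (+1); matched 1.
Augmenting path u2→v3 (+1); matched 2.
Augmenting path u3→v1 (+1); matched 3.
Augmenting path u4→v1→u3→v5 (+1); matched 4.
No augmenting path remains; maximum matching = 4.
König certificate: {u1, u2, u3, v1} is a vertex cover of size 4 (every listed pair touches it), so no matching can be larger.

4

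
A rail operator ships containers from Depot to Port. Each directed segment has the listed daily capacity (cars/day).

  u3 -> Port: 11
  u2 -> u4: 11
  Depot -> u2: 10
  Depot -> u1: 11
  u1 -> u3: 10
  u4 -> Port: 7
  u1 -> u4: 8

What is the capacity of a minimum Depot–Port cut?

17

Augment Depot→u1→u3→Port: bottleneck 10, flow now 10.
Augment Depot→u1→u4→Port: bottleneck 1, flow now 11.
Augment Depot→u2→u4→Port: bottleneck 6, flow now 17.
No augmenting path remains; maximum flow = 17.
By max-flow min-cut, the minimum cut capacity equals the max flow.
In the residual graph, reachable from Depot: {Depot, u1, u2, u4}.
Min-cut edges: u1→u3 (10), u4→Port (7); capacity 10 + 7 = 17.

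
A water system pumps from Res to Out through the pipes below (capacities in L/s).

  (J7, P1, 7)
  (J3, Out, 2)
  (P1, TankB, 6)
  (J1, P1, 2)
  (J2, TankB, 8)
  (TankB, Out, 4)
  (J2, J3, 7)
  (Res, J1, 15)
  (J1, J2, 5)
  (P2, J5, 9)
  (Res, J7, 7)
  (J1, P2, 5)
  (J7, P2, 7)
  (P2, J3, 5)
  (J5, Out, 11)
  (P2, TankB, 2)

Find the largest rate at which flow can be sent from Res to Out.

15

Augment Res→J1→P1→TankB→Out: bottleneck 2, flow now 2.
Augment Res→J1→P2→J3→Out: bottleneck 2, flow now 4.
Augment Res→J1→P2→J5→Out: bottleneck 3, flow now 7.
Augment Res→J1→J2→TankB→Out: bottleneck 2, flow now 9.
Augment Res→J7→P2→J5→Out: bottleneck 6, flow now 15.
No augmenting path remains; maximum flow = 15.
In the residual graph, reachable from Res: {Res, J1, J7, P1, P2, J2, J3, TankB}.
Min-cut edges: P2→J5 (9), J3→Out (2), TankB→Out (4); capacity 9 + 2 + 4 = 15.
This cut is saturated, so no flow can exceed 15.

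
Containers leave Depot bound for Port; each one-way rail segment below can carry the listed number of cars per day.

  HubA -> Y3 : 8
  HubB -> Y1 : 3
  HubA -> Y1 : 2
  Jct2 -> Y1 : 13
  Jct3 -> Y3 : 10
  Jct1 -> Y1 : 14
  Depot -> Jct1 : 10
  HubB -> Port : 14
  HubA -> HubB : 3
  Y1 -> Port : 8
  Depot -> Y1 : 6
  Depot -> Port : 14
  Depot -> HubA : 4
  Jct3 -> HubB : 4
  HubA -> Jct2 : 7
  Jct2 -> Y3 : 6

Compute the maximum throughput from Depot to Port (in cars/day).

25

Augment Depot→Port: bottleneck 14, flow now 14.
Augment Depot→Y1→Port: bottleneck 6, flow now 20.
Augment Depot→HubA→HubB→Port: bottleneck 3, flow now 23.
Augment Depot→HubA→Y1→Port: bottleneck 1, flow now 24.
Augment Depot→Jct1→Y1→Port: bottleneck 1, flow now 25.
No augmenting path remains; maximum flow = 25.
In the residual graph, reachable from Depot: {Depot, HubA, Jct1, Jct2, Y3, Y1}.
Min-cut edges: Depot→Port (14), HubA→HubB (3), Y1→Port (8); capacity 14 + 3 + 8 = 25.
This cut is saturated, so no flow can exceed 25.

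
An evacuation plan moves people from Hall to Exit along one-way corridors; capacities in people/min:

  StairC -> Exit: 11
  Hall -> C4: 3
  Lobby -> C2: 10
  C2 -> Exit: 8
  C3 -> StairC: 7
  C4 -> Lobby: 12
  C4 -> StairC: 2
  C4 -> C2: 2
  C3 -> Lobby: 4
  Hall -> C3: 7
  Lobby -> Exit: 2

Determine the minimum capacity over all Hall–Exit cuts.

Augment Hall→C3→StairC→Exit: bottleneck 7, flow now 7.
Augment Hall→C4→C2→Exit: bottleneck 2, flow now 9.
Augment Hall→C4→StairC→Exit: bottleneck 1, flow now 10.
No augmenting path remains; maximum flow = 10.
By max-flow min-cut, the minimum cut capacity equals the max flow.
In the residual graph, reachable from Hall: {Hall}.
Min-cut edges: Hall→C3 (7), Hall→C4 (3); capacity 7 + 3 = 10.

10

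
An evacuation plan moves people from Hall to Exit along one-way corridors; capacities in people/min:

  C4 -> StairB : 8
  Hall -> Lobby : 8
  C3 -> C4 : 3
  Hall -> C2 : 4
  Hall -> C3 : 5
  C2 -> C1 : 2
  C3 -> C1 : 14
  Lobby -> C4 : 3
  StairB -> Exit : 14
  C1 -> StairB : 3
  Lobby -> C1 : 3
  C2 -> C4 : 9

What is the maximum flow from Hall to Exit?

Augment Hall→Lobby→C1→StairB→Exit: bottleneck 3, flow now 3.
Augment Hall→Lobby→C4→StairB→Exit: bottleneck 3, flow now 6.
Augment Hall→C2→C4→StairB→Exit: bottleneck 4, flow now 10.
Augment Hall→C3→C4→StairB→Exit: bottleneck 1, flow now 11.
No augmenting path remains; maximum flow = 11.
In the residual graph, reachable from Hall: {Hall, Lobby, C2, C3, C1, C4}.
Min-cut edges: C1→StairB (3), C4→StairB (8); capacity 3 + 8 = 11.
This cut is saturated, so no flow can exceed 11.

11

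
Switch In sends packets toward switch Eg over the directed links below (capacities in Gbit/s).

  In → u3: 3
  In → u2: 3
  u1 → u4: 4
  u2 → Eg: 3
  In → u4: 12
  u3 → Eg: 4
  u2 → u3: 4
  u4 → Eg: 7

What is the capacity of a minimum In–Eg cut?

Augment In→u2→Eg: bottleneck 3, flow now 3.
Augment In→u3→Eg: bottleneck 3, flow now 6.
Augment In→u4→Eg: bottleneck 7, flow now 13.
No augmenting path remains; maximum flow = 13.
By max-flow min-cut, the minimum cut capacity equals the max flow.
In the residual graph, reachable from In: {In, u4}.
Min-cut edges: In→u2 (3), In→u3 (3), u4→Eg (7); capacity 3 + 3 + 7 = 13.

13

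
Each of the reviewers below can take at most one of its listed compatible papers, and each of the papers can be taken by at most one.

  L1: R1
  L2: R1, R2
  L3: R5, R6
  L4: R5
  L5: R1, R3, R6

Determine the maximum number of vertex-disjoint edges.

5

Unit-capacity flow: source→left, listed edges, right→sink; max matching = max flow.
Augmenting path L1→R1 (+1); matched 1.
Augmenting path L2→R2 (+1); matched 2.
Augmenting path L3→R5 (+1); matched 3.
Augmenting path L5→R3 (+1); matched 4.
Augmenting path L4→R5→L3→R6 (+1); matched 5.
No augmenting path remains; maximum matching = 5.
König certificate: {L1, L2, L3, L4, L5} is a vertex cover of size 5 (every listed pair touches it), so no matching can be larger.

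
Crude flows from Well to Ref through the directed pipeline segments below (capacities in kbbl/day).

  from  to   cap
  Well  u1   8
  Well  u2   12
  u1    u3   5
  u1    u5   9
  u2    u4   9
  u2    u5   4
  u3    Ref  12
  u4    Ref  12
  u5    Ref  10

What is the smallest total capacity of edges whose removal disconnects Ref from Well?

20

Augment Well→u1→u3→Ref: bottleneck 5, flow now 5.
Augment Well→u1→u5→Ref: bottleneck 3, flow now 8.
Augment Well→u2→u4→Ref: bottleneck 9, flow now 17.
Augment Well→u2→u5→Ref: bottleneck 3, flow now 20.
No augmenting path remains; maximum flow = 20.
By max-flow min-cut, the minimum cut capacity equals the max flow.
In the residual graph, reachable from Well: {Well}.
Min-cut edges: Well→u1 (8), Well→u2 (12); capacity 8 + 12 = 20.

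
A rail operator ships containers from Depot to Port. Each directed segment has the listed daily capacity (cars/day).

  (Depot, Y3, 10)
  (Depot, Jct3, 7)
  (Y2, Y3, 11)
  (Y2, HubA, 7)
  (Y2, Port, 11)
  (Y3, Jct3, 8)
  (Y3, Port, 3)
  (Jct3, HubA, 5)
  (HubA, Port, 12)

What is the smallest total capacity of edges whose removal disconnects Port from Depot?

Augment Depot→Y3→Port: bottleneck 3, flow now 3.
Augment Depot→Jct3→HubA→Port: bottleneck 5, flow now 8.
No augmenting path remains; maximum flow = 8.
By max-flow min-cut, the minimum cut capacity equals the max flow.
In the residual graph, reachable from Depot: {Depot, Y3, Jct3}.
Min-cut edges: Y3→Port (3), Jct3→HubA (5); capacity 3 + 5 = 8.

8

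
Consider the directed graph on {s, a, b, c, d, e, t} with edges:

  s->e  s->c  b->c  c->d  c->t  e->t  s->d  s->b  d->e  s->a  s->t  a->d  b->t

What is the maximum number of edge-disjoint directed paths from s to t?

Assign every edge capacity 1; by Menger, the answer equals the max flow.
Path s→t (+1); total 1.
Path s→b→t (+1); total 2.
Path s→c→t (+1); total 3.
Path s→e→t (+1); total 4.
No residual s→t path; max flow = 4.
Certifying cut of size 4: {e→t, s→b, s→c, s→t}.

4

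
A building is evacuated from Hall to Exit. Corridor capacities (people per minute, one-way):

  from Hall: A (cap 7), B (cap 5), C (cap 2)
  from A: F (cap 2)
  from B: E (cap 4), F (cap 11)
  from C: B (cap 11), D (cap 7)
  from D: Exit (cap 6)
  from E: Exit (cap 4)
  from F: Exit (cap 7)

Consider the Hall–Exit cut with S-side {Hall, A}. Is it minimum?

Given cut capacity: 5 + 2 + 2 = 9.
Augment Hall→A→F→Exit: bottleneck 2, flow now 2.
Augment Hall→B→E→Exit: bottleneck 4, flow now 6.
Augment Hall→B→F→Exit: bottleneck 1, flow now 7.
Augment Hall→C→D→Exit: bottleneck 2, flow now 9.
No augmenting path remains; maximum flow = 9.
Cut capacity 9 equals the max flow, so it is a minimum cut.

Yes — it is a minimum cut (capacity 9).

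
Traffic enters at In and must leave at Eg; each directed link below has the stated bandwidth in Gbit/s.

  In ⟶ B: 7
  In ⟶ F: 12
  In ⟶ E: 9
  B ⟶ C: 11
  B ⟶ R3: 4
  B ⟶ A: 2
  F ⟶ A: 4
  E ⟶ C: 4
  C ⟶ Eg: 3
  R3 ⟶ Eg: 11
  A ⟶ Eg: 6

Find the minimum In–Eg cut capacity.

13

Augment In→B→C→Eg: bottleneck 3, flow now 3.
Augment In→B→R3→Eg: bottleneck 4, flow now 7.
Augment In→F→A→Eg: bottleneck 4, flow now 11.
Augment In→E→C→B→A→Eg: bottleneck 2, flow now 13. (uses reverse residual edge)
No augmenting path remains; maximum flow = 13.
By max-flow min-cut, the minimum cut capacity equals the max flow.
In the residual graph, reachable from In: {In, B, F, E, C}.
Min-cut edges: B→R3 (4), B→A (2), F→A (4), C→Eg (3); capacity 4 + 2 + 4 + 3 = 13.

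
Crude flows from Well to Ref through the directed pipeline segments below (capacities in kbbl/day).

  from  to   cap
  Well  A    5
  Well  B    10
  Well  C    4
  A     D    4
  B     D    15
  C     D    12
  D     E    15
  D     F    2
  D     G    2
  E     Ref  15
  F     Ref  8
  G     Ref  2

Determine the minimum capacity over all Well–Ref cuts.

18

Augment Well→A→D→E→Ref: bottleneck 4, flow now 4.
Augment Well→B→D→E→Ref: bottleneck 10, flow now 14.
Augment Well→C→D→E→Ref: bottleneck 1, flow now 15.
Augment Well→C→D→F→Ref: bottleneck 2, flow now 17.
Augment Well→C→D→G→Ref: bottleneck 1, flow now 18.
No augmenting path remains; maximum flow = 18.
By max-flow min-cut, the minimum cut capacity equals the max flow.
In the residual graph, reachable from Well: {Well, A}.
Min-cut edges: Well→B (10), Well→C (4), A→D (4); capacity 10 + 4 + 4 = 18.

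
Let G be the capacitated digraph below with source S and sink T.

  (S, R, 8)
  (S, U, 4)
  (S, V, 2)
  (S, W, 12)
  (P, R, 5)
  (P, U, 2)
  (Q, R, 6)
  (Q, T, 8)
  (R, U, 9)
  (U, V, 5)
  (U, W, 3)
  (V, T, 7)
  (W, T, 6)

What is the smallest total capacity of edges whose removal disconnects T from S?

Augment S→V→T: bottleneck 2, flow now 2.
Augment S→W→T: bottleneck 6, flow now 8.
Augment S→U→V→T: bottleneck 4, flow now 12.
Augment S→R→U→V→T: bottleneck 1, flow now 13.
No augmenting path remains; maximum flow = 13.
By max-flow min-cut, the minimum cut capacity equals the max flow.
In the residual graph, reachable from S: {S, R, U, W}.
Min-cut edges: S→V (2), U→V (5), W→T (6); capacity 2 + 5 + 6 = 13.

13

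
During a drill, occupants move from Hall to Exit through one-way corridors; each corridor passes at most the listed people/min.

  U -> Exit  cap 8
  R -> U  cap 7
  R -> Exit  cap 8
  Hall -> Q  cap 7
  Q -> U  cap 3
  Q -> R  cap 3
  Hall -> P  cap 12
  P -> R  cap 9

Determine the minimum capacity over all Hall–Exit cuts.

15

Augment Hall→P→R→Exit: bottleneck 8, flow now 8.
Augment Hall→Q→U→Exit: bottleneck 3, flow now 11.
Augment Hall→P→R→U→Exit: bottleneck 1, flow now 12.
Augment Hall→Q→R→U→Exit: bottleneck 3, flow now 15.
No augmenting path remains; maximum flow = 15.
By max-flow min-cut, the minimum cut capacity equals the max flow.
In the residual graph, reachable from Hall: {Hall, P, Q}.
Min-cut edges: P→R (9), Q→R (3), Q→U (3); capacity 9 + 3 + 3 = 15.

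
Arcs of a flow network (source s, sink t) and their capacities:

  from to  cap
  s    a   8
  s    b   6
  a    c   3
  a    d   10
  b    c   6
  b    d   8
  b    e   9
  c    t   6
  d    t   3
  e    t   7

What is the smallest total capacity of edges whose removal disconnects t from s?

Augment s→a→c→t: bottleneck 3, flow now 3.
Augment s→a→d→t: bottleneck 3, flow now 6.
Augment s→b→c→t: bottleneck 3, flow now 9.
Augment s→b→e→t: bottleneck 3, flow now 12.
No augmenting path remains; maximum flow = 12.
By max-flow min-cut, the minimum cut capacity equals the max flow.
In the residual graph, reachable from s: {s, a, d}.
Min-cut edges: s→b (6), a→c (3), d→t (3); capacity 6 + 3 + 3 = 12.

12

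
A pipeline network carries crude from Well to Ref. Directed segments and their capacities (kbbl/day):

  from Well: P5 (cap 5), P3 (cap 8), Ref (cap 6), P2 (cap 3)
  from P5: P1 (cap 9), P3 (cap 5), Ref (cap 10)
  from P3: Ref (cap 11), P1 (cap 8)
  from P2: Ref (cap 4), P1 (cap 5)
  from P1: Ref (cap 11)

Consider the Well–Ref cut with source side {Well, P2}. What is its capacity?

28

Edges leaving {Well, P2}: Well→P5 (5), Well→P3 (8), Well→Ref (6), P2→P1 (5), P2→Ref (4).
Cut capacity = 5 + 8 + 6 + 5 + 4 = 28.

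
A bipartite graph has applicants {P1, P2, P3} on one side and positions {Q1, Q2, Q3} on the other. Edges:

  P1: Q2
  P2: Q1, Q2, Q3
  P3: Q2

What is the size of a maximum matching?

2

Unit-capacity flow: source→left, listed edges, right→sink; max matching = max flow.
Augmenting path P1→Q2 (+1); matched 1.
Augmenting path P2→Q1 (+1); matched 2.
No augmenting path remains; maximum matching = 2.
König certificate: {P2, Q2} is a vertex cover of size 2 (every listed pair touches it), so no matching can be larger.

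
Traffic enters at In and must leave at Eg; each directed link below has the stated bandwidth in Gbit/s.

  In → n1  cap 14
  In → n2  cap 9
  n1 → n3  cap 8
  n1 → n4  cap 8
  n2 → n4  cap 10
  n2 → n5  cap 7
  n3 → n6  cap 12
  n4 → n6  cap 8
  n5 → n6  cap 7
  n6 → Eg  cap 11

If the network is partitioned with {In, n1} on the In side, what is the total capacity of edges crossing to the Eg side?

25

Edges leaving {In, n1}: In→n2 (9), n1→n3 (8), n1→n4 (8).
Cut capacity = 9 + 8 + 8 = 25.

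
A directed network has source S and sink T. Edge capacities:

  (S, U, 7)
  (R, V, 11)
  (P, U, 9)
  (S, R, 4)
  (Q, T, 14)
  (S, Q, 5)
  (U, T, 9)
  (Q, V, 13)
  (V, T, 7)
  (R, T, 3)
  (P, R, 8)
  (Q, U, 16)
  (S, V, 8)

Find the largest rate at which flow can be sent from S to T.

22

Augment S→Q→T: bottleneck 5, flow now 5.
Augment S→R→T: bottleneck 3, flow now 8.
Augment S→U→T: bottleneck 7, flow now 15.
Augment S→V→T: bottleneck 7, flow now 22.
No augmenting path remains; maximum flow = 22.
In the residual graph, reachable from S: {S, R, V}.
Min-cut edges: S→Q (5), S→U (7), R→T (3), V→T (7); capacity 5 + 7 + 3 + 7 = 22.
This cut is saturated, so no flow can exceed 22.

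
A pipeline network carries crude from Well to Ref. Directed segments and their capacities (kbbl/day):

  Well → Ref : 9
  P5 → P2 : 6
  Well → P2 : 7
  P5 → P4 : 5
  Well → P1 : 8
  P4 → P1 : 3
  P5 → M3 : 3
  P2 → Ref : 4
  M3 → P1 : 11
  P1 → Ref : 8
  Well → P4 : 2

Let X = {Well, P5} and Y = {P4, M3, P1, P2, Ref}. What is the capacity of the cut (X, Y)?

Edges leaving {Well, P5}: Well→P4 (2), Well→P1 (8), Well→P2 (7), Well→Ref (9), P5→P4 (5), P5→M3 (3), P5→P2 (6).
Cut capacity = 2 + 8 + 7 + 9 + 5 + 3 + 6 = 40.

40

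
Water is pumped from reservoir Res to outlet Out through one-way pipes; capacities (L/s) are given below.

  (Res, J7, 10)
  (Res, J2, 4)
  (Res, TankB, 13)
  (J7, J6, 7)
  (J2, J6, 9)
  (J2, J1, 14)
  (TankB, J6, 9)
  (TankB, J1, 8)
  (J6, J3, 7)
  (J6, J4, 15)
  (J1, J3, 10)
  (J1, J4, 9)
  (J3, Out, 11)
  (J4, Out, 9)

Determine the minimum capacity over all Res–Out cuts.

20

Augment Res→J7→J6→J3→Out: bottleneck 7, flow now 7.
Augment Res→J2→J6→J4→Out: bottleneck 4, flow now 11.
Augment Res→TankB→J6→J4→Out: bottleneck 5, flow now 16.
Augment Res→TankB→J1→J3→Out: bottleneck 4, flow now 20.
No augmenting path remains; maximum flow = 20.
By max-flow min-cut, the minimum cut capacity equals the max flow.
In the residual graph, reachable from Res: {Res, J7, J2, TankB, J6, J1, J3, J4}.
Min-cut edges: J3→Out (11), J4→Out (9); capacity 11 + 9 = 20.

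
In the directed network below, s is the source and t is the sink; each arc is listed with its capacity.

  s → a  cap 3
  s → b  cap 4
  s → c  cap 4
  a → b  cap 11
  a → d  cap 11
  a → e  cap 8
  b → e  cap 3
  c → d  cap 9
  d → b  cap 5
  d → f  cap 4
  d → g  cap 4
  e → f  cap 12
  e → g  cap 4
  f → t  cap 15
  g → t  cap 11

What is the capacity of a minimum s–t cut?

10

Augment s→a→d→f→t: bottleneck 3, flow now 3.
Augment s→b→e→f→t: bottleneck 3, flow now 6.
Augment s→c→d→f→t: bottleneck 1, flow now 7.
Augment s→c→d→g→t: bottleneck 3, flow now 10.
No augmenting path remains; maximum flow = 10.
By max-flow min-cut, the minimum cut capacity equals the max flow.
In the residual graph, reachable from s: {s, b}.
Min-cut edges: s→a (3), s→c (4), b→e (3); capacity 3 + 4 + 3 = 10.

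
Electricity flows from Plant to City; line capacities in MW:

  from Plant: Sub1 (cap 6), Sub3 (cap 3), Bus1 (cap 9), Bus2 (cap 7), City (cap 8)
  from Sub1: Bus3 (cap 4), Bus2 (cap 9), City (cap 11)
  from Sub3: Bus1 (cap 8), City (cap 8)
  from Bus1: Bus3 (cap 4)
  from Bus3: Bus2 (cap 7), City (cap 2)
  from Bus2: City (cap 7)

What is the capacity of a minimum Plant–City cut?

26

Augment Plant→City: bottleneck 8, flow now 8.
Augment Plant→Sub1→City: bottleneck 6, flow now 14.
Augment Plant→Sub3→City: bottleneck 3, flow now 17.
Augment Plant→Bus2→City: bottleneck 7, flow now 24.
Augment Plant→Bus1→Bus3→City: bottleneck 2, flow now 26.
No augmenting path remains; maximum flow = 26.
By max-flow min-cut, the minimum cut capacity equals the max flow.
In the residual graph, reachable from Plant: {Plant, Bus1, Bus3, Bus2}.
Min-cut edges: Plant→Sub1 (6), Plant→Sub3 (3), Plant→City (8), Bus3→City (2), Bus2→City (7); capacity 6 + 3 + 8 + 2 + 7 = 26.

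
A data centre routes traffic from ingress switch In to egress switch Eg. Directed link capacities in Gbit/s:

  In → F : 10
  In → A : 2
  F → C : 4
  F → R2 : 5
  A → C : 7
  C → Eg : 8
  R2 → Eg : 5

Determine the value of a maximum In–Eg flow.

11

Augment In→F→C→Eg: bottleneck 4, flow now 4.
Augment In→F→R2→Eg: bottleneck 5, flow now 9.
Augment In→A→C→Eg: bottleneck 2, flow now 11.
No augmenting path remains; maximum flow = 11.
In the residual graph, reachable from In: {In, F}.
Min-cut edges: In→A (2), F→C (4), F→R2 (5); capacity 2 + 4 + 5 = 11.
This cut is saturated, so no flow can exceed 11.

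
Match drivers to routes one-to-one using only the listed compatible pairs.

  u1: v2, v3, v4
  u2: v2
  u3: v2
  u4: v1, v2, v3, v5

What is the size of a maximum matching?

3

Unit-capacity flow: source→left, listed edges, right→sink; max matching = max flow.
Augmenting path u1→v2 (+1); matched 1.
Augmenting path u4→v1 (+1); matched 2.
Augmenting path u2→v2→u1→v3 (+1); matched 3.
No augmenting path remains; maximum matching = 3.
König certificate: {u1, u4, v2} is a vertex cover of size 3 (every listed pair touches it), so no matching can be larger.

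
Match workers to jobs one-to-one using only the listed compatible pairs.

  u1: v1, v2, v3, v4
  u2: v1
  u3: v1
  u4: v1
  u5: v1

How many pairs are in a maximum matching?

Unit-capacity flow: source→left, listed edges, right→sink; max matching = max flow.
Augmenting path u1→v1 (+1); matched 1.
Augmenting path u2→v1→u1→v2 (+1); matched 2.
No augmenting path remains; maximum matching = 2.
König certificate: {u1, v1} is a vertex cover of size 2 (every listed pair touches it), so no matching can be larger.

2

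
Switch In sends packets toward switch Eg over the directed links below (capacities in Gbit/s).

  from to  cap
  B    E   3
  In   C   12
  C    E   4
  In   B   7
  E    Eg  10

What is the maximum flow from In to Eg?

Augment In→C→E→Eg: bottleneck 4, flow now 4.
Augment In→B→E→Eg: bottleneck 3, flow now 7.
No augmenting path remains; maximum flow = 7.
In the residual graph, reachable from In: {In, C, B}.
Min-cut edges: C→E (4), B→E (3); capacity 4 + 3 = 7.
This cut is saturated, so no flow can exceed 7.

7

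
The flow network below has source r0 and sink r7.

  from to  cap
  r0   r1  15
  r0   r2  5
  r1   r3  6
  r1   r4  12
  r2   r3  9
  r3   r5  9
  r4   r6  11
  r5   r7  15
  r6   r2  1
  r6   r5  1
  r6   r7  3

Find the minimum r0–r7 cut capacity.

13

Augment r0→r1→r3→r5→r7: bottleneck 6, flow now 6.
Augment r0→r1→r4→r6→r7: bottleneck 3, flow now 9.
Augment r0→r2→r3→r5→r7: bottleneck 3, flow now 12.
Augment r0→r1→r4→r6→r5→r7: bottleneck 1, flow now 13.
No augmenting path remains; maximum flow = 13.
By max-flow min-cut, the minimum cut capacity equals the max flow.
In the residual graph, reachable from r0: {r0, r1, r2, r3, r4, r6}.
Min-cut edges: r3→r5 (9), r6→r5 (1), r6→r7 (3); capacity 9 + 1 + 3 = 13.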